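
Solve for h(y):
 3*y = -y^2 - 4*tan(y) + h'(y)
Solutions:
 h(y) = C1 + y^3/3 + 3*y^2/2 - 4*log(cos(y))


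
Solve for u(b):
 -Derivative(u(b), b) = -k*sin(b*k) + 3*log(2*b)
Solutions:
 u(b) = C1 - 3*b*log(b) - 3*b*log(2) + 3*b + k*Piecewise((-cos(b*k)/k, Ne(k, 0)), (0, True))


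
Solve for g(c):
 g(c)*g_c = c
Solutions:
 g(c) = -sqrt(C1 + c^2)
 g(c) = sqrt(C1 + c^2)


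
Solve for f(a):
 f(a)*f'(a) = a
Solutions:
 f(a) = -sqrt(C1 + a^2)
 f(a) = sqrt(C1 + a^2)


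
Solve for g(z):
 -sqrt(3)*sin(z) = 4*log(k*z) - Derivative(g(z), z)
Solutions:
 g(z) = C1 + 4*z*log(k*z) - 4*z - sqrt(3)*cos(z)


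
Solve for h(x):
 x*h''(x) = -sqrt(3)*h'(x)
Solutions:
 h(x) = C1 + C2*x^(1 - sqrt(3))


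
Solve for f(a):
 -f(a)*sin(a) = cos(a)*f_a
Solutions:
 f(a) = C1*cos(a)


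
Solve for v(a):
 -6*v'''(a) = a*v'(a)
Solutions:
 v(a) = C1 + Integral(C2*airyai(-6^(2/3)*a/6) + C3*airybi(-6^(2/3)*a/6), a)


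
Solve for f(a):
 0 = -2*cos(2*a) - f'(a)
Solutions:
 f(a) = C1 - sin(2*a)


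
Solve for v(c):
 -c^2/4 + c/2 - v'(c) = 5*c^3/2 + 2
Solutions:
 v(c) = C1 - 5*c^4/8 - c^3/12 + c^2/4 - 2*c


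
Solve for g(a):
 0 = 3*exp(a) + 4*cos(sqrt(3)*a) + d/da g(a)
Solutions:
 g(a) = C1 - 3*exp(a) - 4*sqrt(3)*sin(sqrt(3)*a)/3


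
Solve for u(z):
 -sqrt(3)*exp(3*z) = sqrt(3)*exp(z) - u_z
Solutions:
 u(z) = C1 + sqrt(3)*exp(3*z)/3 + sqrt(3)*exp(z)


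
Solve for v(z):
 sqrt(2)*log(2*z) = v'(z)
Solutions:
 v(z) = C1 + sqrt(2)*z*log(z) - sqrt(2)*z + sqrt(2)*z*log(2)


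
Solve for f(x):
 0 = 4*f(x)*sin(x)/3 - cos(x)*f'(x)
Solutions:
 f(x) = C1/cos(x)^(4/3)


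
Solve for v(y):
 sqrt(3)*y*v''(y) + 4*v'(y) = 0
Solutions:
 v(y) = C1 + C2*y^(1 - 4*sqrt(3)/3)


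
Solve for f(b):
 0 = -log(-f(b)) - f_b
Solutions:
 -li(-f(b)) = C1 - b


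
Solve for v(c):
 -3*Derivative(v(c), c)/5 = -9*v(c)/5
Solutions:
 v(c) = C1*exp(3*c)


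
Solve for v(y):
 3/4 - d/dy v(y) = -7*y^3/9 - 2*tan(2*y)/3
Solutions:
 v(y) = C1 + 7*y^4/36 + 3*y/4 - log(cos(2*y))/3


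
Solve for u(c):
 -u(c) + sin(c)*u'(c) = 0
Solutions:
 u(c) = C1*sqrt(cos(c) - 1)/sqrt(cos(c) + 1)


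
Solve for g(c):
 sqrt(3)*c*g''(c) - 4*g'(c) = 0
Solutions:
 g(c) = C1 + C2*c^(1 + 4*sqrt(3)/3)


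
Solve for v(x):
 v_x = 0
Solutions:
 v(x) = C1


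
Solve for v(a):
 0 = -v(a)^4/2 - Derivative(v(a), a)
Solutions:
 v(a) = 2^(1/3)*(1/(C1 + 3*a))^(1/3)
 v(a) = 2^(1/3)*(-3^(2/3) - 3*3^(1/6)*I)*(1/(C1 + a))^(1/3)/6
 v(a) = 2^(1/3)*(-3^(2/3) + 3*3^(1/6)*I)*(1/(C1 + a))^(1/3)/6


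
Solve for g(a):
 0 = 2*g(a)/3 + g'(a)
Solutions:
 g(a) = C1*exp(-2*a/3)


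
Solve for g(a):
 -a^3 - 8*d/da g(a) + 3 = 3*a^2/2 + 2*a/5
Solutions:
 g(a) = C1 - a^4/32 - a^3/16 - a^2/40 + 3*a/8


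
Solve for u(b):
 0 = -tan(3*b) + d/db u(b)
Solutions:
 u(b) = C1 - log(cos(3*b))/3


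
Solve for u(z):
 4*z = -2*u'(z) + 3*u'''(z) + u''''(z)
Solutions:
 u(z) = C1 - z^2 + (C2 + C3*exp(-sqrt(3)*z) + C4*exp(sqrt(3)*z))*exp(-z)


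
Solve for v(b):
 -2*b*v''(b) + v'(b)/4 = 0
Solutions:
 v(b) = C1 + C2*b^(9/8)


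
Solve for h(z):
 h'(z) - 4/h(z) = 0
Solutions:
 h(z) = -sqrt(C1 + 8*z)
 h(z) = sqrt(C1 + 8*z)


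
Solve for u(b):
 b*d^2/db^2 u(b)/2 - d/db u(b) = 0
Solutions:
 u(b) = C1 + C2*b^3


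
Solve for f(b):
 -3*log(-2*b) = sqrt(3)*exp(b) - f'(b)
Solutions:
 f(b) = C1 + 3*b*log(-b) + 3*b*(-1 + log(2)) + sqrt(3)*exp(b)


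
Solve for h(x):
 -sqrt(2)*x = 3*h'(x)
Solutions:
 h(x) = C1 - sqrt(2)*x^2/6


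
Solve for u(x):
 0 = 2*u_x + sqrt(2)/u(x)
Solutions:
 u(x) = -sqrt(C1 - sqrt(2)*x)
 u(x) = sqrt(C1 - sqrt(2)*x)


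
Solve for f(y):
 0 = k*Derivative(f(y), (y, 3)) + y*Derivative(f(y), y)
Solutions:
 f(y) = C1 + Integral(C2*airyai(y*(-1/k)^(1/3)) + C3*airybi(y*(-1/k)^(1/3)), y)


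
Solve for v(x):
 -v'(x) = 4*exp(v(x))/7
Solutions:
 v(x) = log(1/(C1 + 4*x)) + log(7)


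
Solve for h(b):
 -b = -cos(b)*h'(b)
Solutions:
 h(b) = C1 + Integral(b/cos(b), b)


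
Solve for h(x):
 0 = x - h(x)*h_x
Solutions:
 h(x) = -sqrt(C1 + x^2)
 h(x) = sqrt(C1 + x^2)


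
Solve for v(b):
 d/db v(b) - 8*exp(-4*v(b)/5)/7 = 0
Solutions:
 v(b) = 5*log(-I*(C1 + 32*b/35)^(1/4))
 v(b) = 5*log(I*(C1 + 32*b/35)^(1/4))
 v(b) = 5*log(-(C1 + 32*b/35)^(1/4))
 v(b) = 5*log(C1 + 32*b/35)/4


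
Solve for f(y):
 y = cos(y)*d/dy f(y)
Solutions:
 f(y) = C1 + Integral(y/cos(y), y)


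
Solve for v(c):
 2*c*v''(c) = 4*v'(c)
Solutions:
 v(c) = C1 + C2*c^3


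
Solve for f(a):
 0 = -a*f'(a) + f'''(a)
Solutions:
 f(a) = C1 + Integral(C2*airyai(a) + C3*airybi(a), a)


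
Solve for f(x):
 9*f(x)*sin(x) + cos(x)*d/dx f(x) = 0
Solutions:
 f(x) = C1*cos(x)^9


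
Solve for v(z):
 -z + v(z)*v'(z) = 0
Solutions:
 v(z) = -sqrt(C1 + z^2)
 v(z) = sqrt(C1 + z^2)


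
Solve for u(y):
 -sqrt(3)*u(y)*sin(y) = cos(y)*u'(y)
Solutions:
 u(y) = C1*cos(y)^(sqrt(3))


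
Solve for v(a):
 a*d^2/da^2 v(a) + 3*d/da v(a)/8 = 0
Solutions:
 v(a) = C1 + C2*a^(5/8)


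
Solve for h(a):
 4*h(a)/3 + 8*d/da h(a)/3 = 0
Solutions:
 h(a) = C1*exp(-a/2)


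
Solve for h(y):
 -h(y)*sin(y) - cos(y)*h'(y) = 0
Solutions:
 h(y) = C1*cos(y)


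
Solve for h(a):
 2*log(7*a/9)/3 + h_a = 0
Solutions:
 h(a) = C1 - 2*a*log(a)/3 - 2*a*log(7)/3 + 2*a/3 + 4*a*log(3)/3


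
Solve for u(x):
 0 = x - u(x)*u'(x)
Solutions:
 u(x) = -sqrt(C1 + x^2)
 u(x) = sqrt(C1 + x^2)


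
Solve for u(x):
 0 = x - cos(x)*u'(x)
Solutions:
 u(x) = C1 + Integral(x/cos(x), x)


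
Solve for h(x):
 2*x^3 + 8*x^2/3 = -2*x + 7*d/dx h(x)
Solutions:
 h(x) = C1 + x^4/14 + 8*x^3/63 + x^2/7


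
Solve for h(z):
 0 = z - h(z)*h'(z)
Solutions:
 h(z) = -sqrt(C1 + z^2)
 h(z) = sqrt(C1 + z^2)


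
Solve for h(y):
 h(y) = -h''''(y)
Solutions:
 h(y) = (C1*sin(sqrt(2)*y/2) + C2*cos(sqrt(2)*y/2))*exp(-sqrt(2)*y/2) + (C3*sin(sqrt(2)*y/2) + C4*cos(sqrt(2)*y/2))*exp(sqrt(2)*y/2)


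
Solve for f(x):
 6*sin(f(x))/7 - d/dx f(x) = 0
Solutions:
 -6*x/7 + log(cos(f(x)) - 1)/2 - log(cos(f(x)) + 1)/2 = C1


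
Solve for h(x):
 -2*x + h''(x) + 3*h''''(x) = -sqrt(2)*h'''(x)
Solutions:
 h(x) = C1 + C2*x + x^3/3 - sqrt(2)*x^2 + (C3*sin(sqrt(10)*x/6) + C4*cos(sqrt(10)*x/6))*exp(-sqrt(2)*x/6)


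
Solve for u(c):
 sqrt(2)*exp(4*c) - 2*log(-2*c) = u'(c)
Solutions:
 u(c) = C1 - 2*c*log(-c) + 2*c*(1 - log(2)) + sqrt(2)*exp(4*c)/4


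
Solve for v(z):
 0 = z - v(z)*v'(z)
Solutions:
 v(z) = -sqrt(C1 + z^2)
 v(z) = sqrt(C1 + z^2)


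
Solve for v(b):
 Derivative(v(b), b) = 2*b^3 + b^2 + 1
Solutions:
 v(b) = C1 + b^4/2 + b^3/3 + b


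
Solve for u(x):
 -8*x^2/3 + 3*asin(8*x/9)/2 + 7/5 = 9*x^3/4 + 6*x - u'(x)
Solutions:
 u(x) = C1 + 9*x^4/16 + 8*x^3/9 + 3*x^2 - 3*x*asin(8*x/9)/2 - 7*x/5 - 3*sqrt(81 - 64*x^2)/16


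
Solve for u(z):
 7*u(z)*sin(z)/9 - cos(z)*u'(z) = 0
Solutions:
 u(z) = C1/cos(z)^(7/9)


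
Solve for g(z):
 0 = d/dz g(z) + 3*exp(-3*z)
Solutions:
 g(z) = C1 + exp(-3*z)


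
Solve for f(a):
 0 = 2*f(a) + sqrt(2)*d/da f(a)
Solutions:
 f(a) = C1*exp(-sqrt(2)*a)


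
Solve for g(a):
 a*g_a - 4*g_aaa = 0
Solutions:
 g(a) = C1 + Integral(C2*airyai(2^(1/3)*a/2) + C3*airybi(2^(1/3)*a/2), a)


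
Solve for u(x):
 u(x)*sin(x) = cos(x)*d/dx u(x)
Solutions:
 u(x) = C1/cos(x)


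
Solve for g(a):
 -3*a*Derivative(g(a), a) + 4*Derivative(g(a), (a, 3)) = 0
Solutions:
 g(a) = C1 + Integral(C2*airyai(6^(1/3)*a/2) + C3*airybi(6^(1/3)*a/2), a)


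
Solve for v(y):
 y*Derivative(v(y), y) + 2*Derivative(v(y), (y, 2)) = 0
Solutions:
 v(y) = C1 + C2*erf(y/2)


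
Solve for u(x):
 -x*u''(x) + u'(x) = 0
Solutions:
 u(x) = C1 + C2*x^2


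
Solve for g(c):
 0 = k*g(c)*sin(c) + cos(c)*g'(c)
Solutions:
 g(c) = C1*exp(k*log(cos(c)))


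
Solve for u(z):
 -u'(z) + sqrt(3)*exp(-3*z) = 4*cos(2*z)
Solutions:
 u(z) = C1 - 2*sin(2*z) - sqrt(3)*exp(-3*z)/3


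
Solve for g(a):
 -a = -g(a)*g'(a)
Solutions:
 g(a) = -sqrt(C1 + a^2)
 g(a) = sqrt(C1 + a^2)


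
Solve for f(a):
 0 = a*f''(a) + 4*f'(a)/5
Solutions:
 f(a) = C1 + C2*a^(1/5)


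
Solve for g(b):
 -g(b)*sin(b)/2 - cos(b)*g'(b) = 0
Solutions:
 g(b) = C1*sqrt(cos(b))


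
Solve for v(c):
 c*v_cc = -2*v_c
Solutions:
 v(c) = C1 + C2/c


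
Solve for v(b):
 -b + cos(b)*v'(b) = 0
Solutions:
 v(b) = C1 + Integral(b/cos(b), b)


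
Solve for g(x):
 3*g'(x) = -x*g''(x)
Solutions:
 g(x) = C1 + C2/x^2


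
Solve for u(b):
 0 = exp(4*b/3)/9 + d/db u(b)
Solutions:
 u(b) = C1 - exp(4*b/3)/12


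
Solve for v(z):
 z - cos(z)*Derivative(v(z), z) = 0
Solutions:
 v(z) = C1 + Integral(z/cos(z), z)


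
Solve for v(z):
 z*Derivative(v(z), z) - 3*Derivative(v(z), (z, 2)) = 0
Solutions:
 v(z) = C1 + C2*erfi(sqrt(6)*z/6)


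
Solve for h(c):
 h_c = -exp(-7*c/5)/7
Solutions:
 h(c) = C1 + 5*exp(-7*c/5)/49


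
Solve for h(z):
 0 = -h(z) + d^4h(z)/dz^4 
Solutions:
 h(z) = C1*exp(-z) + C2*exp(z) + C3*sin(z) + C4*cos(z)


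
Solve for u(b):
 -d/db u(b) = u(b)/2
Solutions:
 u(b) = C1*exp(-b/2)


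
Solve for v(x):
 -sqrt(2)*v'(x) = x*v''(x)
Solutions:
 v(x) = C1 + C2*x^(1 - sqrt(2))


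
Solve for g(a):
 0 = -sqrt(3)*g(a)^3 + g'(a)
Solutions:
 g(a) = -sqrt(2)*sqrt(-1/(C1 + sqrt(3)*a))/2
 g(a) = sqrt(2)*sqrt(-1/(C1 + sqrt(3)*a))/2


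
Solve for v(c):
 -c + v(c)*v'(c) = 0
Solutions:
 v(c) = -sqrt(C1 + c^2)
 v(c) = sqrt(C1 + c^2)


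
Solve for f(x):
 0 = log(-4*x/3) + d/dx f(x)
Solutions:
 f(x) = C1 - x*log(-x) + x*(-2*log(2) + 1 + log(3))


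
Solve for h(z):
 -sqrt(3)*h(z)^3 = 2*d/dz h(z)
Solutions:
 h(z) = -sqrt(-1/(C1 - sqrt(3)*z))
 h(z) = sqrt(-1/(C1 - sqrt(3)*z))


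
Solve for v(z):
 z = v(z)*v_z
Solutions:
 v(z) = -sqrt(C1 + z^2)
 v(z) = sqrt(C1 + z^2)


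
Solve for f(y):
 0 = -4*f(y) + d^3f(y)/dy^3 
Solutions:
 f(y) = C3*exp(2^(2/3)*y) + (C1*sin(2^(2/3)*sqrt(3)*y/2) + C2*cos(2^(2/3)*sqrt(3)*y/2))*exp(-2^(2/3)*y/2)


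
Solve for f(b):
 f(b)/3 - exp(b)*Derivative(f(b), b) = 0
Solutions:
 f(b) = C1*exp(-exp(-b)/3)


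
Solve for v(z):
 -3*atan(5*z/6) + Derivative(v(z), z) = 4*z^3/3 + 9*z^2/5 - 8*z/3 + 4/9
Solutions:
 v(z) = C1 + z^4/3 + 3*z^3/5 - 4*z^2/3 + 3*z*atan(5*z/6) + 4*z/9 - 9*log(25*z^2 + 36)/5


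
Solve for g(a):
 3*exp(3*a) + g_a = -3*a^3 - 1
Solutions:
 g(a) = C1 - 3*a^4/4 - a - exp(3*a)


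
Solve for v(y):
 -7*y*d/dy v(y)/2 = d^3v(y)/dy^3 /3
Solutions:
 v(y) = C1 + Integral(C2*airyai(-2^(2/3)*21^(1/3)*y/2) + C3*airybi(-2^(2/3)*21^(1/3)*y/2), y)


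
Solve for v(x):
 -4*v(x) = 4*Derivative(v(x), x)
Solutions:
 v(x) = C1*exp(-x)


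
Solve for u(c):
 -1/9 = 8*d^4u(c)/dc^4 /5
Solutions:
 u(c) = C1 + C2*c + C3*c^2 + C4*c^3 - 5*c^4/1728


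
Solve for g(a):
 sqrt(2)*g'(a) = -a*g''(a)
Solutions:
 g(a) = C1 + C2*a^(1 - sqrt(2))


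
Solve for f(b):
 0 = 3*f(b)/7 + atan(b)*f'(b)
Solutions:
 f(b) = C1*exp(-3*Integral(1/atan(b), b)/7)


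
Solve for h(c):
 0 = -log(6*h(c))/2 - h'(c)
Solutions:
 2*Integral(1/(log(_y) + log(6)), (_y, h(c))) = C1 - c


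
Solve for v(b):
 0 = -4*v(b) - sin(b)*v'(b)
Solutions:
 v(b) = C1*(cos(b)^2 + 2*cos(b) + 1)/(cos(b)^2 - 2*cos(b) + 1)


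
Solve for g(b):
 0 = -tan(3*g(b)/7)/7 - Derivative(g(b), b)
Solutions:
 g(b) = -7*asin(C1*exp(-3*b/49))/3 + 7*pi/3
 g(b) = 7*asin(C1*exp(-3*b/49))/3


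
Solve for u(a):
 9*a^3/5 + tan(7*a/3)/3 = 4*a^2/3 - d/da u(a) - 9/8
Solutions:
 u(a) = C1 - 9*a^4/20 + 4*a^3/9 - 9*a/8 + log(cos(7*a/3))/7


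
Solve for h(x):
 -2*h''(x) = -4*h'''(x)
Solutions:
 h(x) = C1 + C2*x + C3*exp(x/2)


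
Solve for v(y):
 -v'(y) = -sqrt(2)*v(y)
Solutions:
 v(y) = C1*exp(sqrt(2)*y)


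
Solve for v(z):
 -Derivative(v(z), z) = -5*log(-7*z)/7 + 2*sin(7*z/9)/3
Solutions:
 v(z) = C1 + 5*z*log(-z)/7 - 5*z/7 + 5*z*log(7)/7 + 6*cos(7*z/9)/7


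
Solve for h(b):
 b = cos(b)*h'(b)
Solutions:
 h(b) = C1 + Integral(b/cos(b), b)


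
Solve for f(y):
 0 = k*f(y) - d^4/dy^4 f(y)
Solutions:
 f(y) = C1*exp(-k^(1/4)*y) + C2*exp(k^(1/4)*y) + C3*exp(-I*k^(1/4)*y) + C4*exp(I*k^(1/4)*y)


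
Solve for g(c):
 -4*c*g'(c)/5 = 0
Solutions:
 g(c) = C1


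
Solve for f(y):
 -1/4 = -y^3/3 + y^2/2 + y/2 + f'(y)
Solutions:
 f(y) = C1 + y^4/12 - y^3/6 - y^2/4 - y/4


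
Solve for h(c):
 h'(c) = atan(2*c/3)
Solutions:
 h(c) = C1 + c*atan(2*c/3) - 3*log(4*c^2 + 9)/4


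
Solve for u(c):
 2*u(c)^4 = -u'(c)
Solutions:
 u(c) = (-3^(2/3) - 3*3^(1/6)*I)*(1/(C1 + 2*c))^(1/3)/6
 u(c) = (-3^(2/3) + 3*3^(1/6)*I)*(1/(C1 + 2*c))^(1/3)/6
 u(c) = (1/(C1 + 6*c))^(1/3)


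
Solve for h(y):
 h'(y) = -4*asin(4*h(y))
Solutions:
 Integral(1/asin(4*_y), (_y, h(y))) = C1 - 4*y


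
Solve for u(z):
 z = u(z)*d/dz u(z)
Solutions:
 u(z) = -sqrt(C1 + z^2)
 u(z) = sqrt(C1 + z^2)


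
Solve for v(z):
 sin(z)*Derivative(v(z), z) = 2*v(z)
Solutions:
 v(z) = C1*(cos(z) - 1)/(cos(z) + 1)


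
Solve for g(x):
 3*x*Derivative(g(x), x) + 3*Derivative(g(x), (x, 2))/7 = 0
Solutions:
 g(x) = C1 + C2*erf(sqrt(14)*x/2)


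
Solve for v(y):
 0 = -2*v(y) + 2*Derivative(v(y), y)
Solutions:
 v(y) = C1*exp(y)


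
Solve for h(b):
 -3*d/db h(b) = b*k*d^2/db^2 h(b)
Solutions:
 h(b) = C1 + b^(((re(k) - 3)*re(k) + im(k)^2)/(re(k)^2 + im(k)^2))*(C2*sin(3*log(b)*Abs(im(k))/(re(k)^2 + im(k)^2)) + C3*cos(3*log(b)*im(k)/(re(k)^2 + im(k)^2)))


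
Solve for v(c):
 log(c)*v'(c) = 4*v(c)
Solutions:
 v(c) = C1*exp(4*li(c))


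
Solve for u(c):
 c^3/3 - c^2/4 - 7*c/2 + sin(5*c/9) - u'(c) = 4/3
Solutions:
 u(c) = C1 + c^4/12 - c^3/12 - 7*c^2/4 - 4*c/3 - 9*cos(5*c/9)/5


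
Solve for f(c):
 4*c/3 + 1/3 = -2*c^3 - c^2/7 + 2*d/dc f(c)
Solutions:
 f(c) = C1 + c^4/4 + c^3/42 + c^2/3 + c/6


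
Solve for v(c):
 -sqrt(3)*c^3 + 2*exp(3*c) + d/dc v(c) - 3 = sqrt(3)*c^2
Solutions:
 v(c) = C1 + sqrt(3)*c^4/4 + sqrt(3)*c^3/3 + 3*c - 2*exp(3*c)/3


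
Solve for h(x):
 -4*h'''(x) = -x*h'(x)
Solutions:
 h(x) = C1 + Integral(C2*airyai(2^(1/3)*x/2) + C3*airybi(2^(1/3)*x/2), x)


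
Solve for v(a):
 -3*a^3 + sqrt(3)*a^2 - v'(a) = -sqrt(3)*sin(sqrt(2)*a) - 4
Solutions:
 v(a) = C1 - 3*a^4/4 + sqrt(3)*a^3/3 + 4*a - sqrt(6)*cos(sqrt(2)*a)/2


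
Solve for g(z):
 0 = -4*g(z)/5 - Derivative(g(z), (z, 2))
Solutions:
 g(z) = C1*sin(2*sqrt(5)*z/5) + C2*cos(2*sqrt(5)*z/5)


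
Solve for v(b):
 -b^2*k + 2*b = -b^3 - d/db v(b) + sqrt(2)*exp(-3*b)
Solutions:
 v(b) = C1 - b^4/4 + b^3*k/3 - b^2 - sqrt(2)*exp(-3*b)/3


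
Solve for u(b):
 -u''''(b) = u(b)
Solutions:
 u(b) = (C1*sin(sqrt(2)*b/2) + C2*cos(sqrt(2)*b/2))*exp(-sqrt(2)*b/2) + (C3*sin(sqrt(2)*b/2) + C4*cos(sqrt(2)*b/2))*exp(sqrt(2)*b/2)


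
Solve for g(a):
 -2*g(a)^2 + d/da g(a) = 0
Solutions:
 g(a) = -1/(C1 + 2*a)


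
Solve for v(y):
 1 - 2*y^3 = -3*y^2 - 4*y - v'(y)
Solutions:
 v(y) = C1 + y^4/2 - y^3 - 2*y^2 - y


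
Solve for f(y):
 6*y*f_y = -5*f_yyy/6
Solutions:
 f(y) = C1 + Integral(C2*airyai(-30^(2/3)*y/5) + C3*airybi(-30^(2/3)*y/5), y)


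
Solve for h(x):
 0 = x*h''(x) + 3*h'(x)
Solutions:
 h(x) = C1 + C2/x^2


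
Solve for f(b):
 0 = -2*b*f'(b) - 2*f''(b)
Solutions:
 f(b) = C1 + C2*erf(sqrt(2)*b/2)


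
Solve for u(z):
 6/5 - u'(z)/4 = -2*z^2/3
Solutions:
 u(z) = C1 + 8*z^3/9 + 24*z/5


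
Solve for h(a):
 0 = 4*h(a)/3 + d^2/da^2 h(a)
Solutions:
 h(a) = C1*sin(2*sqrt(3)*a/3) + C2*cos(2*sqrt(3)*a/3)


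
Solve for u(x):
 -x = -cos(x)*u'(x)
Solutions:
 u(x) = C1 + Integral(x/cos(x), x)


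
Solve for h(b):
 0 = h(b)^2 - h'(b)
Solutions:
 h(b) = -1/(C1 + b)


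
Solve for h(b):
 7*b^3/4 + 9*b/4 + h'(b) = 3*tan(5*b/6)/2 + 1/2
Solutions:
 h(b) = C1 - 7*b^4/16 - 9*b^2/8 + b/2 - 9*log(cos(5*b/6))/5


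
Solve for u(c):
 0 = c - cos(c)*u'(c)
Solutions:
 u(c) = C1 + Integral(c/cos(c), c)


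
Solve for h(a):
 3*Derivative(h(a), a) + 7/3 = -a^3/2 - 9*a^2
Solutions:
 h(a) = C1 - a^4/24 - a^3 - 7*a/9


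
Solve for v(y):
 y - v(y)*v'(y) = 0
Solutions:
 v(y) = -sqrt(C1 + y^2)
 v(y) = sqrt(C1 + y^2)


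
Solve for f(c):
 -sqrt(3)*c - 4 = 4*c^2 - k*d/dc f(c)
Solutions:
 f(c) = C1 + 4*c^3/(3*k) + sqrt(3)*c^2/(2*k) + 4*c/k


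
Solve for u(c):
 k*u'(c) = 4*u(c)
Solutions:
 u(c) = C1*exp(4*c/k)


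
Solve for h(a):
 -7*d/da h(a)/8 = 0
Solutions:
 h(a) = C1


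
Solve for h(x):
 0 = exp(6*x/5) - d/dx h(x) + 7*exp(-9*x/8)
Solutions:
 h(x) = C1 + 5*exp(6*x/5)/6 - 56*exp(-9*x/8)/9


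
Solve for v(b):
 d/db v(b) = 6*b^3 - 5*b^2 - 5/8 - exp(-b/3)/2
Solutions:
 v(b) = C1 + 3*b^4/2 - 5*b^3/3 - 5*b/8 + 3*exp(-b/3)/2


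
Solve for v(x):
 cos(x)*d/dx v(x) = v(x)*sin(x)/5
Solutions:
 v(x) = C1/cos(x)^(1/5)


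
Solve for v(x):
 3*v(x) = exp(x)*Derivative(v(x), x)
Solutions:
 v(x) = C1*exp(-3*exp(-x))


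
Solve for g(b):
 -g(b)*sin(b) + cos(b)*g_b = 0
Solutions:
 g(b) = C1/cos(b)


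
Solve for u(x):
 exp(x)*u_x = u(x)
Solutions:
 u(x) = C1*exp(-exp(-x))


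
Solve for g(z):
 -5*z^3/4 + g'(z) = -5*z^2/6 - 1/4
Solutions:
 g(z) = C1 + 5*z^4/16 - 5*z^3/18 - z/4


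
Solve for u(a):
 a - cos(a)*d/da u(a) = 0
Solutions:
 u(a) = C1 + Integral(a/cos(a), a)


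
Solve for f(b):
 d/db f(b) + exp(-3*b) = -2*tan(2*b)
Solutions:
 f(b) = C1 - log(tan(2*b)^2 + 1)/2 + exp(-3*b)/3


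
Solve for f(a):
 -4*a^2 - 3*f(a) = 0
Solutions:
 f(a) = -4*a^2/3


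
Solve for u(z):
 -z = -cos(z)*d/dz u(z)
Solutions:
 u(z) = C1 + Integral(z/cos(z), z)


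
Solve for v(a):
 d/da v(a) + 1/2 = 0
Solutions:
 v(a) = C1 - a/2


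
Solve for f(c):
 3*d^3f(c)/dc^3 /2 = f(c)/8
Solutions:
 f(c) = C3*exp(18^(1/3)*c/6) + (C1*sin(2^(1/3)*3^(1/6)*c/4) + C2*cos(2^(1/3)*3^(1/6)*c/4))*exp(-18^(1/3)*c/12)


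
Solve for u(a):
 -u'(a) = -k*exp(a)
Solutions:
 u(a) = C1 + k*exp(a)


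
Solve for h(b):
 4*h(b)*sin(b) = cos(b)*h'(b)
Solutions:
 h(b) = C1/cos(b)^4


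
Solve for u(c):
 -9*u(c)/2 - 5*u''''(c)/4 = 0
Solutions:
 u(c) = (C1*sin(10^(3/4)*sqrt(3)*c/10) + C2*cos(10^(3/4)*sqrt(3)*c/10))*exp(-10^(3/4)*sqrt(3)*c/10) + (C3*sin(10^(3/4)*sqrt(3)*c/10) + C4*cos(10^(3/4)*sqrt(3)*c/10))*exp(10^(3/4)*sqrt(3)*c/10)


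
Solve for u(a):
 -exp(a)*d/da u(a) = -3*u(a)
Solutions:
 u(a) = C1*exp(-3*exp(-a))


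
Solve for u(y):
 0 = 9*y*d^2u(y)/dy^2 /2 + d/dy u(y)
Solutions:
 u(y) = C1 + C2*y^(7/9)


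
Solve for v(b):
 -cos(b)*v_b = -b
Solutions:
 v(b) = C1 + Integral(b/cos(b), b)


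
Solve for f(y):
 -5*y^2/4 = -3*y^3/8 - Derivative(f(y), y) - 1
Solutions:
 f(y) = C1 - 3*y^4/32 + 5*y^3/12 - y


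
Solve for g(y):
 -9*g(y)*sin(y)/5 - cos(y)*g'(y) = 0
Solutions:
 g(y) = C1*cos(y)^(9/5)


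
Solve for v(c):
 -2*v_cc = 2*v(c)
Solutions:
 v(c) = C1*sin(c) + C2*cos(c)


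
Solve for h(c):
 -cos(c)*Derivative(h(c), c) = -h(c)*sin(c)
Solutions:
 h(c) = C1/cos(c)


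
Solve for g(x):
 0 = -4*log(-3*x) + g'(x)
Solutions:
 g(x) = C1 + 4*x*log(-x) + 4*x*(-1 + log(3))


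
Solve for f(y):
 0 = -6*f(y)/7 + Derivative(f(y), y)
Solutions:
 f(y) = C1*exp(6*y/7)


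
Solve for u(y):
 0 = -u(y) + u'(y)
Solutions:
 u(y) = C1*exp(y)


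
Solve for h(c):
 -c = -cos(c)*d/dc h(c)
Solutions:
 h(c) = C1 + Integral(c/cos(c), c)


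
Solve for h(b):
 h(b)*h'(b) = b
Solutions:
 h(b) = -sqrt(C1 + b^2)
 h(b) = sqrt(C1 + b^2)


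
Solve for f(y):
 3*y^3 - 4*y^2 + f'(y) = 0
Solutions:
 f(y) = C1 - 3*y^4/4 + 4*y^3/3


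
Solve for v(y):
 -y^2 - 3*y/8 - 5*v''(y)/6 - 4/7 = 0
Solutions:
 v(y) = C1 + C2*y - y^4/10 - 3*y^3/40 - 12*y^2/35


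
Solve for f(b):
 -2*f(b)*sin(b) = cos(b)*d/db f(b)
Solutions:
 f(b) = C1*cos(b)^2


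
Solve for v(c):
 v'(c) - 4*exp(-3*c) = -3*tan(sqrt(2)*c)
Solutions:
 v(c) = C1 - 3*sqrt(2)*log(tan(sqrt(2)*c)^2 + 1)/4 - 4*exp(-3*c)/3


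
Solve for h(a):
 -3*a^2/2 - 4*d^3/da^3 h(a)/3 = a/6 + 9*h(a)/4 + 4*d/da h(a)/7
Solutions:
 h(a) = C1*exp(-14^(1/3)*a*(-(1323 + sqrt(1757497))^(1/3) + 8*14^(1/3)/(1323 + sqrt(1757497))^(1/3))/56)*sin(14^(1/3)*sqrt(3)*a*(8*14^(1/3)/(1323 + sqrt(1757497))^(1/3) + (1323 + sqrt(1757497))^(1/3))/56) + C2*exp(-14^(1/3)*a*(-(1323 + sqrt(1757497))^(1/3) + 8*14^(1/3)/(1323 + sqrt(1757497))^(1/3))/56)*cos(14^(1/3)*sqrt(3)*a*(8*14^(1/3)/(1323 + sqrt(1757497))^(1/3) + (1323 + sqrt(1757497))^(1/3))/56) + C3*exp(14^(1/3)*a*(-(1323 + sqrt(1757497))^(1/3) + 8*14^(1/3)/(1323 + sqrt(1757497))^(1/3))/28) - 2*a^2/3 + 50*a/189 - 800/11907


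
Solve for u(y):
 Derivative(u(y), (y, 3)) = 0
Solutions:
 u(y) = C1 + C2*y + C3*y^2


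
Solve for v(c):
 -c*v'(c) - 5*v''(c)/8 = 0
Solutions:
 v(c) = C1 + C2*erf(2*sqrt(5)*c/5)


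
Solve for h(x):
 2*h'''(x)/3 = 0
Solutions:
 h(x) = C1 + C2*x + C3*x^2


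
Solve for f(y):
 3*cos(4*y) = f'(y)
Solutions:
 f(y) = C1 + 3*sin(4*y)/4


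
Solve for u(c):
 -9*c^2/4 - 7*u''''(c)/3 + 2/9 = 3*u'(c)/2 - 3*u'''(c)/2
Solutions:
 u(c) = C1 + C2*exp(c*(3*3^(1/3)/(14*sqrt(46) + 95)^(1/3) + 6 + 3^(2/3)*(14*sqrt(46) + 95)^(1/3))/28)*sin(3*3^(1/6)*c*(-(14*sqrt(46) + 95)^(1/3) + 3^(2/3)/(14*sqrt(46) + 95)^(1/3))/28) + C3*exp(c*(3*3^(1/3)/(14*sqrt(46) + 95)^(1/3) + 6 + 3^(2/3)*(14*sqrt(46) + 95)^(1/3))/28)*cos(3*3^(1/6)*c*(-(14*sqrt(46) + 95)^(1/3) + 3^(2/3)/(14*sqrt(46) + 95)^(1/3))/28) + C4*exp(c*(-3^(2/3)*(14*sqrt(46) + 95)^(1/3) - 3*3^(1/3)/(14*sqrt(46) + 95)^(1/3) + 3)/14) - c^3/2 - 77*c/27


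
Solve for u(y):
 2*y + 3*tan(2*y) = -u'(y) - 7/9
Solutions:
 u(y) = C1 - y^2 - 7*y/9 + 3*log(cos(2*y))/2


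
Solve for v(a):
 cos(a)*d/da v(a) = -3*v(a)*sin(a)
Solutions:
 v(a) = C1*cos(a)^3


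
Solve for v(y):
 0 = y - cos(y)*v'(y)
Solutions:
 v(y) = C1 + Integral(y/cos(y), y)


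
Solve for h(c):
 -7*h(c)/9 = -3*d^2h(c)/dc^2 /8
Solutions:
 h(c) = C1*exp(-2*sqrt(42)*c/9) + C2*exp(2*sqrt(42)*c/9)


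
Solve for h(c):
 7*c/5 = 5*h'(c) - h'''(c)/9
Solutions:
 h(c) = C1 + C2*exp(-3*sqrt(5)*c) + C3*exp(3*sqrt(5)*c) + 7*c^2/50


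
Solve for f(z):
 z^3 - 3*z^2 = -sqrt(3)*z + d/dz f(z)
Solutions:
 f(z) = C1 + z^4/4 - z^3 + sqrt(3)*z^2/2


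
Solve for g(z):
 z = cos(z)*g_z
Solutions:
 g(z) = C1 + Integral(z/cos(z), z)


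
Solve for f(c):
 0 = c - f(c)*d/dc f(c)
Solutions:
 f(c) = -sqrt(C1 + c^2)
 f(c) = sqrt(C1 + c^2)


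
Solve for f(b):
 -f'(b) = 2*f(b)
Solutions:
 f(b) = C1*exp(-2*b)


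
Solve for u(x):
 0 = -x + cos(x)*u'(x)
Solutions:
 u(x) = C1 + Integral(x/cos(x), x)


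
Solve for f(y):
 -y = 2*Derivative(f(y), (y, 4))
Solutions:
 f(y) = C1 + C2*y + C3*y^2 + C4*y^3 - y^5/240


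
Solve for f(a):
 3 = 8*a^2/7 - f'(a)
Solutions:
 f(a) = C1 + 8*a^3/21 - 3*a


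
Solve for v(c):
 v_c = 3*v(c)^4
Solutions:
 v(c) = (-1/(C1 + 9*c))^(1/3)
 v(c) = (-1/(C1 + 3*c))^(1/3)*(-3^(2/3) - 3*3^(1/6)*I)/6
 v(c) = (-1/(C1 + 3*c))^(1/3)*(-3^(2/3) + 3*3^(1/6)*I)/6


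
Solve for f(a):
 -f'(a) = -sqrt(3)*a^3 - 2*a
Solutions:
 f(a) = C1 + sqrt(3)*a^4/4 + a^2


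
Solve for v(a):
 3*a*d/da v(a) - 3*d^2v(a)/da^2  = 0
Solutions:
 v(a) = C1 + C2*erfi(sqrt(2)*a/2)


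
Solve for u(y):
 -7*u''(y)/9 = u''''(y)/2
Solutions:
 u(y) = C1 + C2*y + C3*sin(sqrt(14)*y/3) + C4*cos(sqrt(14)*y/3)


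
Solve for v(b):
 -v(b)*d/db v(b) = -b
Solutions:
 v(b) = -sqrt(C1 + b^2)
 v(b) = sqrt(C1 + b^2)


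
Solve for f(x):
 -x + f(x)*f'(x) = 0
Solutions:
 f(x) = -sqrt(C1 + x^2)
 f(x) = sqrt(C1 + x^2)


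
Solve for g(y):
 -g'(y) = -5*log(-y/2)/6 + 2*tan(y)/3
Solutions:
 g(y) = C1 + 5*y*log(-y)/6 - 5*y/6 - 5*y*log(2)/6 + 2*log(cos(y))/3


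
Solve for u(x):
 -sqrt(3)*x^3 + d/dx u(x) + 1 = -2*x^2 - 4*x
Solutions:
 u(x) = C1 + sqrt(3)*x^4/4 - 2*x^3/3 - 2*x^2 - x


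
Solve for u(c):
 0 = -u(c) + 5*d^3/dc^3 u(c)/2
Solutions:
 u(c) = C3*exp(2^(1/3)*5^(2/3)*c/5) + (C1*sin(2^(1/3)*sqrt(3)*5^(2/3)*c/10) + C2*cos(2^(1/3)*sqrt(3)*5^(2/3)*c/10))*exp(-2^(1/3)*5^(2/3)*c/10)


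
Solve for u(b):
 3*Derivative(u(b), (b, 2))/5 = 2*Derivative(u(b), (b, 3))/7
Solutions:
 u(b) = C1 + C2*b + C3*exp(21*b/10)


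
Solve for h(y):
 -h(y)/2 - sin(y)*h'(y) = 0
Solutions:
 h(y) = C1*(cos(y) + 1)^(1/4)/(cos(y) - 1)^(1/4)


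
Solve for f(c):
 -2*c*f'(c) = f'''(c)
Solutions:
 f(c) = C1 + Integral(C2*airyai(-2^(1/3)*c) + C3*airybi(-2^(1/3)*c), c)


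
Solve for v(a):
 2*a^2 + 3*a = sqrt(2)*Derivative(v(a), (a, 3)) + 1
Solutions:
 v(a) = C1 + C2*a + C3*a^2 + sqrt(2)*a^5/60 + sqrt(2)*a^4/16 - sqrt(2)*a^3/12


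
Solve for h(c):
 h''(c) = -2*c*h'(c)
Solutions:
 h(c) = C1 + C2*erf(c)


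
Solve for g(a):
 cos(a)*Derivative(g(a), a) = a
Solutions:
 g(a) = C1 + Integral(a/cos(a), a)


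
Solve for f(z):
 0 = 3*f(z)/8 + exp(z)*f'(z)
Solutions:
 f(z) = C1*exp(3*exp(-z)/8)


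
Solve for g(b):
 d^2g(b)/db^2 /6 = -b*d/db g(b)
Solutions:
 g(b) = C1 + C2*erf(sqrt(3)*b)


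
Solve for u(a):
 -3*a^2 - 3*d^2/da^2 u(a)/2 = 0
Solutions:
 u(a) = C1 + C2*a - a^4/6


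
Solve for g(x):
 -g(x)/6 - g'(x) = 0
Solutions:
 g(x) = C1*exp(-x/6)


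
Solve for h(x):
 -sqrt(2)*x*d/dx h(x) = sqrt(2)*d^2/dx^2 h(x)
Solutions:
 h(x) = C1 + C2*erf(sqrt(2)*x/2)


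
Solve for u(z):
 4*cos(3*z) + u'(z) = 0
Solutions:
 u(z) = C1 - 4*sin(3*z)/3


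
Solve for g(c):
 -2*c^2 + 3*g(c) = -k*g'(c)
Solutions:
 g(c) = C1*exp(-3*c/k) + 2*c^2/3 - 4*c*k/9 + 4*k^2/27


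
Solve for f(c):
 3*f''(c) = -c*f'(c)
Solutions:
 f(c) = C1 + C2*erf(sqrt(6)*c/6)


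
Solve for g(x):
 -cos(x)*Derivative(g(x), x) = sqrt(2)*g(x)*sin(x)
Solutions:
 g(x) = C1*cos(x)^(sqrt(2))


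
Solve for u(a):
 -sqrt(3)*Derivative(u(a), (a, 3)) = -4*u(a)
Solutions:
 u(a) = C3*exp(2^(2/3)*3^(5/6)*a/3) + (C1*sin(2^(2/3)*3^(1/3)*a/2) + C2*cos(2^(2/3)*3^(1/3)*a/2))*exp(-2^(2/3)*3^(5/6)*a/6)


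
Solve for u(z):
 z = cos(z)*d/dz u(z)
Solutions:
 u(z) = C1 + Integral(z/cos(z), z)


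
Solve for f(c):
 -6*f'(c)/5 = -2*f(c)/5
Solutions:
 f(c) = C1*exp(c/3)


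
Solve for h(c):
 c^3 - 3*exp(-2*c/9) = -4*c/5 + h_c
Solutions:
 h(c) = C1 + c^4/4 + 2*c^2/5 + 27*exp(-2*c/9)/2


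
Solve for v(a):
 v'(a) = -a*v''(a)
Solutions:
 v(a) = C1 + C2*log(a)


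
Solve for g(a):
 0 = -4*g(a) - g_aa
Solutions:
 g(a) = C1*sin(2*a) + C2*cos(2*a)


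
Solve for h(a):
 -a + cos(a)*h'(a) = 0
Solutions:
 h(a) = C1 + Integral(a/cos(a), a)


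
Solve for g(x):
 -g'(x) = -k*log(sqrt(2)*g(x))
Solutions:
 Integral(1/(2*log(_y) + log(2)), (_y, g(x))) = C1 + k*x/2


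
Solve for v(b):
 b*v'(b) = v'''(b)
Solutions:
 v(b) = C1 + Integral(C2*airyai(b) + C3*airybi(b), b)


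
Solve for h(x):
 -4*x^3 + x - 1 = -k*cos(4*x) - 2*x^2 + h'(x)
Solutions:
 h(x) = C1 + k*sin(4*x)/4 - x^4 + 2*x^3/3 + x^2/2 - x


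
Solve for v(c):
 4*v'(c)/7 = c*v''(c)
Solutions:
 v(c) = C1 + C2*c^(11/7)


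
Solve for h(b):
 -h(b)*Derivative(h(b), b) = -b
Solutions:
 h(b) = -sqrt(C1 + b^2)
 h(b) = sqrt(C1 + b^2)


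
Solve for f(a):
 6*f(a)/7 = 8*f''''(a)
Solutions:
 f(a) = C1*exp(-sqrt(2)*3^(1/4)*7^(3/4)*a/14) + C2*exp(sqrt(2)*3^(1/4)*7^(3/4)*a/14) + C3*sin(sqrt(2)*3^(1/4)*7^(3/4)*a/14) + C4*cos(sqrt(2)*3^(1/4)*7^(3/4)*a/14)


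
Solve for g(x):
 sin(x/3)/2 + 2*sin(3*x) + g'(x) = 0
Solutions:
 g(x) = C1 + 3*cos(x/3)/2 + 2*cos(3*x)/3


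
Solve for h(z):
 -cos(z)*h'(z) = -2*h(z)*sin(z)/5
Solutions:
 h(z) = C1/cos(z)^(2/5)


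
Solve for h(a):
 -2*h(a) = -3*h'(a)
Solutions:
 h(a) = C1*exp(2*a/3)


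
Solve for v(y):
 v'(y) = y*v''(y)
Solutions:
 v(y) = C1 + C2*y^2


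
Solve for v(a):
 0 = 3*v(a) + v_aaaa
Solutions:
 v(a) = (C1*sin(sqrt(2)*3^(1/4)*a/2) + C2*cos(sqrt(2)*3^(1/4)*a/2))*exp(-sqrt(2)*3^(1/4)*a/2) + (C3*sin(sqrt(2)*3^(1/4)*a/2) + C4*cos(sqrt(2)*3^(1/4)*a/2))*exp(sqrt(2)*3^(1/4)*a/2)


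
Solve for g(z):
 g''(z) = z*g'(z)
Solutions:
 g(z) = C1 + C2*erfi(sqrt(2)*z/2)


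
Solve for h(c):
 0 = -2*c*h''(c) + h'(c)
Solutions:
 h(c) = C1 + C2*c^(3/2)


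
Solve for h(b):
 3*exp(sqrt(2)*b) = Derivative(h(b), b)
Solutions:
 h(b) = C1 + 3*sqrt(2)*exp(sqrt(2)*b)/2


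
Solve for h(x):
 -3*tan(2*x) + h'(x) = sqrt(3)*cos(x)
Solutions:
 h(x) = C1 - 3*log(cos(2*x))/2 + sqrt(3)*sin(x)


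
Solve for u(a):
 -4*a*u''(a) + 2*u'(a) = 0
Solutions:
 u(a) = C1 + C2*a^(3/2)


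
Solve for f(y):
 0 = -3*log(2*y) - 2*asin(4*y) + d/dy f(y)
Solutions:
 f(y) = C1 + 3*y*log(y) + 2*y*asin(4*y) - 3*y + 3*y*log(2) + sqrt(1 - 16*y^2)/2


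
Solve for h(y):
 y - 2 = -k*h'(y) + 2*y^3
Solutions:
 h(y) = C1 + y^4/(2*k) - y^2/(2*k) + 2*y/k


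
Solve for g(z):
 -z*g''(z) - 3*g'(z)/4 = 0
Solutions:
 g(z) = C1 + C2*z^(1/4)


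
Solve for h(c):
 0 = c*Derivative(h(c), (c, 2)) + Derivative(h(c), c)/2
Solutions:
 h(c) = C1 + C2*sqrt(c)


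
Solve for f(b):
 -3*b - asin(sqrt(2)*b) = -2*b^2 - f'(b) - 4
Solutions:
 f(b) = C1 - 2*b^3/3 + 3*b^2/2 + b*asin(sqrt(2)*b) - 4*b + sqrt(2)*sqrt(1 - 2*b^2)/2


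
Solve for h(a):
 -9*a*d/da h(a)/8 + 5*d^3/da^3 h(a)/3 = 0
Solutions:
 h(a) = C1 + Integral(C2*airyai(3*5^(2/3)*a/10) + C3*airybi(3*5^(2/3)*a/10), a)


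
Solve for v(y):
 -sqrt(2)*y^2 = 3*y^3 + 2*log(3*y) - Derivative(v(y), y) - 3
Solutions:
 v(y) = C1 + 3*y^4/4 + sqrt(2)*y^3/3 + 2*y*log(y) - 5*y + y*log(9)


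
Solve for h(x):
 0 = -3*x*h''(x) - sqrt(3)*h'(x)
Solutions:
 h(x) = C1 + C2*x^(1 - sqrt(3)/3)


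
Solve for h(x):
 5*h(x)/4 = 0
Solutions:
 h(x) = 0


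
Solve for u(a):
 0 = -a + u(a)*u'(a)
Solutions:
 u(a) = -sqrt(C1 + a^2)
 u(a) = sqrt(C1 + a^2)


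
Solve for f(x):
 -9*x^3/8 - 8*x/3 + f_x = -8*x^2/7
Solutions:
 f(x) = C1 + 9*x^4/32 - 8*x^3/21 + 4*x^2/3


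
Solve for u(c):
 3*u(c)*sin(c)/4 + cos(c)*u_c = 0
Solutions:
 u(c) = C1*cos(c)^(3/4)


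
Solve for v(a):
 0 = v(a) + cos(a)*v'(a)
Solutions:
 v(a) = C1*sqrt(sin(a) - 1)/sqrt(sin(a) + 1)


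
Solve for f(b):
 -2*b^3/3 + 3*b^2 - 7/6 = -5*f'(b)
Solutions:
 f(b) = C1 + b^4/30 - b^3/5 + 7*b/30


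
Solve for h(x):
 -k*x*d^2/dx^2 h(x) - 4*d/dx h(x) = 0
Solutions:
 h(x) = C1 + x^(((re(k) - 4)*re(k) + im(k)^2)/(re(k)^2 + im(k)^2))*(C2*sin(4*log(x)*Abs(im(k))/(re(k)^2 + im(k)^2)) + C3*cos(4*log(x)*im(k)/(re(k)^2 + im(k)^2)))


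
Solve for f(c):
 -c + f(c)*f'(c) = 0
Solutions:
 f(c) = -sqrt(C1 + c^2)
 f(c) = sqrt(C1 + c^2)


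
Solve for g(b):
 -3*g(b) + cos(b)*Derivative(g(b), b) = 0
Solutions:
 g(b) = C1*(sin(b) + 1)^(3/2)/(sin(b) - 1)^(3/2)


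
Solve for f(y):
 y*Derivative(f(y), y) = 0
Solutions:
 f(y) = C1


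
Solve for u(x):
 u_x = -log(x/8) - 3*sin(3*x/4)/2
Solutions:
 u(x) = C1 - x*log(x) + x + 3*x*log(2) + 2*cos(3*x/4)


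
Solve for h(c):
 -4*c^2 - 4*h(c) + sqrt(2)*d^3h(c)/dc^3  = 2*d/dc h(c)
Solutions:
 h(c) = C1*exp(-c*(2^(1/3)/(sqrt(1 - sqrt(2)/27) + 1)^(1/3) + 3*2^(1/6)*(sqrt(1 - sqrt(2)/27) + 1)^(1/3))/6)*sin(c*(-sqrt(6)/(sqrt(2 - 2*sqrt(2)/27) + sqrt(2))^(1/3) + 3*sqrt(3)*(sqrt(2 - 2*sqrt(2)/27) + sqrt(2))^(1/3))/6) + C2*exp(-c*(2^(1/3)/(sqrt(1 - sqrt(2)/27) + 1)^(1/3) + 3*2^(1/6)*(sqrt(1 - sqrt(2)/27) + 1)^(1/3))/6)*cos(c*(-sqrt(6)/(sqrt(2 - 2*sqrt(2)/27) + sqrt(2))^(1/3) + 3*sqrt(3)*(sqrt(2 - 2*sqrt(2)/27) + sqrt(2))^(1/3))/6) + C3*exp(c*(2^(1/3)/(3*(sqrt(1 - sqrt(2)/27) + 1)^(1/3)) + 2^(1/6)*(sqrt(1 - sqrt(2)/27) + 1)^(1/3))) - c^2 + c - 1/2


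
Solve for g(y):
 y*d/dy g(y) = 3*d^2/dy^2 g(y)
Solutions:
 g(y) = C1 + C2*erfi(sqrt(6)*y/6)


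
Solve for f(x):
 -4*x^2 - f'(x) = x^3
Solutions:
 f(x) = C1 - x^4/4 - 4*x^3/3


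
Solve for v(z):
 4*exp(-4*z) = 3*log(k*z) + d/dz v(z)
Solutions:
 v(z) = C1 - 3*z*log(k*z) + 3*z - exp(-4*z)


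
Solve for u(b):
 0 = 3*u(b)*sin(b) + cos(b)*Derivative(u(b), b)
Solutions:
 u(b) = C1*cos(b)^3


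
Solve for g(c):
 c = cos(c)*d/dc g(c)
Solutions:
 g(c) = C1 + Integral(c/cos(c), c)


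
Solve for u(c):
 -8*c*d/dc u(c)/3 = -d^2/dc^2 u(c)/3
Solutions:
 u(c) = C1 + C2*erfi(2*c)


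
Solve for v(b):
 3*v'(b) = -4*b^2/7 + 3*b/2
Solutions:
 v(b) = C1 - 4*b^3/63 + b^2/4


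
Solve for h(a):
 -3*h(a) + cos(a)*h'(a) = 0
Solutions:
 h(a) = C1*(sin(a) + 1)^(3/2)/(sin(a) - 1)^(3/2)


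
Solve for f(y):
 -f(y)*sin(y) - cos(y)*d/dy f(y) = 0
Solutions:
 f(y) = C1*cos(y)


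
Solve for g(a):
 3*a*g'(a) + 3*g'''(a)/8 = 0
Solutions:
 g(a) = C1 + Integral(C2*airyai(-2*a) + C3*airybi(-2*a), a)


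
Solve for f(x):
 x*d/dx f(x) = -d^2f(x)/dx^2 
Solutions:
 f(x) = C1 + C2*erf(sqrt(2)*x/2)


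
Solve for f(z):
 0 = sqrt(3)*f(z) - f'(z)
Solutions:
 f(z) = C1*exp(sqrt(3)*z)


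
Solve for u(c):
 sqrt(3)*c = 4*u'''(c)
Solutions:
 u(c) = C1 + C2*c + C3*c^2 + sqrt(3)*c^4/96


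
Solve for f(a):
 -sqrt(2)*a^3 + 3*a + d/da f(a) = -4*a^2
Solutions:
 f(a) = C1 + sqrt(2)*a^4/4 - 4*a^3/3 - 3*a^2/2


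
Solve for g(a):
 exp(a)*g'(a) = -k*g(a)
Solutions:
 g(a) = C1*exp(k*exp(-a))


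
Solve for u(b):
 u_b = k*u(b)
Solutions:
 u(b) = C1*exp(b*k)


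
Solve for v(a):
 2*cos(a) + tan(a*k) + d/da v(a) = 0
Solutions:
 v(a) = C1 - Piecewise((-log(cos(a*k))/k, Ne(k, 0)), (0, True)) - 2*sin(a)


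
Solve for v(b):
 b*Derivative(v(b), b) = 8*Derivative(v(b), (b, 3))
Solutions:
 v(b) = C1 + Integral(C2*airyai(b/2) + C3*airybi(b/2), b)


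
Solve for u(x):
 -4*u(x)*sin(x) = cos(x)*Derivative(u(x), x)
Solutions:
 u(x) = C1*cos(x)^4


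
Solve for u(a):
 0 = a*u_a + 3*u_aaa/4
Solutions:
 u(a) = C1 + Integral(C2*airyai(-6^(2/3)*a/3) + C3*airybi(-6^(2/3)*a/3), a)


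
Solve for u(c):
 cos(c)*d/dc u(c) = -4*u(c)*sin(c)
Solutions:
 u(c) = C1*cos(c)^4


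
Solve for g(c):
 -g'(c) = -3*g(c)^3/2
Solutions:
 g(c) = -sqrt(-1/(C1 + 3*c))
 g(c) = sqrt(-1/(C1 + 3*c))


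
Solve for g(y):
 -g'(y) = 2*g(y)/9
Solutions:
 g(y) = C1*exp(-2*y/9)


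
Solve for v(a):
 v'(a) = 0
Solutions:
 v(a) = C1


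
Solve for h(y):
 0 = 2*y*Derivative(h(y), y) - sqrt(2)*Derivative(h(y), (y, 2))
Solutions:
 h(y) = C1 + C2*erfi(2^(3/4)*y/2)


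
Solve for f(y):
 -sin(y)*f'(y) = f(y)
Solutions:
 f(y) = C1*sqrt(cos(y) + 1)/sqrt(cos(y) - 1)


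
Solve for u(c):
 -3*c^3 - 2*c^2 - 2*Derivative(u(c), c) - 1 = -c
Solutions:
 u(c) = C1 - 3*c^4/8 - c^3/3 + c^2/4 - c/2


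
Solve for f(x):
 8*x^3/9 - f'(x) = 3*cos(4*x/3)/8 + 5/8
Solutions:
 f(x) = C1 + 2*x^4/9 - 5*x/8 - 9*sin(4*x/3)/32


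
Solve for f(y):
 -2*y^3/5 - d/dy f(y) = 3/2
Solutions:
 f(y) = C1 - y^4/10 - 3*y/2


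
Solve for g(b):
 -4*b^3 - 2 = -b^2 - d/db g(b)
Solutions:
 g(b) = C1 + b^4 - b^3/3 + 2*b


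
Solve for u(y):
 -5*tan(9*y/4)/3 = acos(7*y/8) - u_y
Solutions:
 u(y) = C1 + y*acos(7*y/8) - sqrt(64 - 49*y^2)/7 - 20*log(cos(9*y/4))/27


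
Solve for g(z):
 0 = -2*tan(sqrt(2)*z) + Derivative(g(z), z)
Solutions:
 g(z) = C1 - sqrt(2)*log(cos(sqrt(2)*z))


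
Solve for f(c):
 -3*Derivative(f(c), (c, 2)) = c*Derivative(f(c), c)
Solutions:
 f(c) = C1 + C2*erf(sqrt(6)*c/6)


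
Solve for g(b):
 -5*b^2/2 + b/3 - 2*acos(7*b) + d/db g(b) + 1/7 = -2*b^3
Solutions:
 g(b) = C1 - b^4/2 + 5*b^3/6 - b^2/6 + 2*b*acos(7*b) - b/7 - 2*sqrt(1 - 49*b^2)/7


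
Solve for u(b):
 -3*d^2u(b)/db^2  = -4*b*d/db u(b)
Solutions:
 u(b) = C1 + C2*erfi(sqrt(6)*b/3)


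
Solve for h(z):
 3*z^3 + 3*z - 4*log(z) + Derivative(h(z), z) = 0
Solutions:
 h(z) = C1 - 3*z^4/4 - 3*z^2/2 + 4*z*log(z) - 4*z


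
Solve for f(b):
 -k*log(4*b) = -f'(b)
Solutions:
 f(b) = C1 + b*k*log(b) - b*k + b*k*log(4)


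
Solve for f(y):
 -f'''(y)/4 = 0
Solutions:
 f(y) = C1 + C2*y + C3*y^2


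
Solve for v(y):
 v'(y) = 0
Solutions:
 v(y) = C1


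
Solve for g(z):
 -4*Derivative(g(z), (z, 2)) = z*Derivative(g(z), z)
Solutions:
 g(z) = C1 + C2*erf(sqrt(2)*z/4)


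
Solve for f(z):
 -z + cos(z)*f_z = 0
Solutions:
 f(z) = C1 + Integral(z/cos(z), z)


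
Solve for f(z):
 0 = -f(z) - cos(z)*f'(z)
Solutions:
 f(z) = C1*sqrt(sin(z) - 1)/sqrt(sin(z) + 1)


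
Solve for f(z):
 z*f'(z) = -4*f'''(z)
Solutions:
 f(z) = C1 + Integral(C2*airyai(-2^(1/3)*z/2) + C3*airybi(-2^(1/3)*z/2), z)


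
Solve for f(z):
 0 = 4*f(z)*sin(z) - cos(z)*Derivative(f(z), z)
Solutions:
 f(z) = C1/cos(z)^4


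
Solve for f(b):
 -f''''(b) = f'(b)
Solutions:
 f(b) = C1 + C4*exp(-b) + (C2*sin(sqrt(3)*b/2) + C3*cos(sqrt(3)*b/2))*exp(b/2)


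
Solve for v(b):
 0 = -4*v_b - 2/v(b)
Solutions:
 v(b) = -sqrt(C1 - b)
 v(b) = sqrt(C1 - b)


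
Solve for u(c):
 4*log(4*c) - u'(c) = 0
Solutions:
 u(c) = C1 + 4*c*log(c) - 4*c + c*log(256)


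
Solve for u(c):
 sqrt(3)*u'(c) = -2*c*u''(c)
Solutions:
 u(c) = C1 + C2*c^(1 - sqrt(3)/2)


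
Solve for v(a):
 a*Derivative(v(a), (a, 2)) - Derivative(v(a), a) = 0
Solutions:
 v(a) = C1 + C2*a^2


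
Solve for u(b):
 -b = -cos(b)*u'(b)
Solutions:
 u(b) = C1 + Integral(b/cos(b), b)


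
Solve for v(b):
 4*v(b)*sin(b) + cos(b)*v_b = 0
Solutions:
 v(b) = C1*cos(b)^4


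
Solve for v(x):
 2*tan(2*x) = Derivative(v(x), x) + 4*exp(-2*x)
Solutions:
 v(x) = C1 + log(tan(2*x)^2 + 1)/2 + 2*exp(-2*x)


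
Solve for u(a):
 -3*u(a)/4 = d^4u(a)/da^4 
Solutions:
 u(a) = (C1*sin(3^(1/4)*a/2) + C2*cos(3^(1/4)*a/2))*exp(-3^(1/4)*a/2) + (C3*sin(3^(1/4)*a/2) + C4*cos(3^(1/4)*a/2))*exp(3^(1/4)*a/2)


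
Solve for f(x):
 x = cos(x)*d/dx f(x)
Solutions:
 f(x) = C1 + Integral(x/cos(x), x)


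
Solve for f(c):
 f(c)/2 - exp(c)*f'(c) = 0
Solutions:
 f(c) = C1*exp(-exp(-c)/2)


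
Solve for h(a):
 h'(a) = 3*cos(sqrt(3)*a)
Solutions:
 h(a) = C1 + sqrt(3)*sin(sqrt(3)*a)


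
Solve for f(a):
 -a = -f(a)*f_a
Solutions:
 f(a) = -sqrt(C1 + a^2)
 f(a) = sqrt(C1 + a^2)


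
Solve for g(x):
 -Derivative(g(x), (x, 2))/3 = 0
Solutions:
 g(x) = C1 + C2*x


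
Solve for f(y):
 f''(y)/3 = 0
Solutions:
 f(y) = C1 + C2*y


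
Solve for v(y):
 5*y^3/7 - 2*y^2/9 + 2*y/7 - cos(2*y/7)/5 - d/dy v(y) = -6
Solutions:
 v(y) = C1 + 5*y^4/28 - 2*y^3/27 + y^2/7 + 6*y - 7*sin(2*y/7)/10


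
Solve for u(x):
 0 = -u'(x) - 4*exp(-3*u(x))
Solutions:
 u(x) = log(C1 - 12*x)/3
 u(x) = log((-3^(1/3) - 3^(5/6)*I)*(C1 - 4*x)^(1/3)/2)
 u(x) = log((-3^(1/3) + 3^(5/6)*I)*(C1 - 4*x)^(1/3)/2)


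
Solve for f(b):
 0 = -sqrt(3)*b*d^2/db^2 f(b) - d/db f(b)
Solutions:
 f(b) = C1 + C2*b^(1 - sqrt(3)/3)


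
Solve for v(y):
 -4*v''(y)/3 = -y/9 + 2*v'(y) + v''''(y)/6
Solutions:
 v(y) = C1 + C2*exp(-6^(1/3)*y*(-(27 + sqrt(1113))^(1/3) + 4*6^(1/3)/(27 + sqrt(1113))^(1/3))/6)*sin(2^(1/3)*3^(1/6)*y*(2*2^(1/3)/(27 + sqrt(1113))^(1/3) + 3^(2/3)*(27 + sqrt(1113))^(1/3)/6)) + C3*exp(-6^(1/3)*y*(-(27 + sqrt(1113))^(1/3) + 4*6^(1/3)/(27 + sqrt(1113))^(1/3))/6)*cos(2^(1/3)*3^(1/6)*y*(2*2^(1/3)/(27 + sqrt(1113))^(1/3) + 3^(2/3)*(27 + sqrt(1113))^(1/3)/6)) + C4*exp(6^(1/3)*y*(-(27 + sqrt(1113))^(1/3) + 4*6^(1/3)/(27 + sqrt(1113))^(1/3))/3) + y^2/36 - y/27


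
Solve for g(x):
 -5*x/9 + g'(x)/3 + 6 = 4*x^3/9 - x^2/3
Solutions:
 g(x) = C1 + x^4/3 - x^3/3 + 5*x^2/6 - 18*x
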